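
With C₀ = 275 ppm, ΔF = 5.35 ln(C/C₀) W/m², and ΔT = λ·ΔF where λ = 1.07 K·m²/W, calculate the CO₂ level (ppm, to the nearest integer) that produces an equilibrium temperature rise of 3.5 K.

C ≈ 507 ppm

Required forcing: ΔF = ΔT/λ = 3.5/1.07 = 3.2710 W/m².
Then ln(C/275) = ΔF/5.35 = 3.2710/5.35 = 0.61140.
So C = 275 × e^0.61140 = 275 × 1.84301 = 506.83 ppm.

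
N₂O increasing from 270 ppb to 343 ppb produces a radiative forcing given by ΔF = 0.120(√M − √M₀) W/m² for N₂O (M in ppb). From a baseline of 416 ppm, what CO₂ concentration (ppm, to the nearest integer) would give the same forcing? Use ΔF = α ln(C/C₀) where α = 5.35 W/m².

C ≈ 436 ppm

N₂O forcing: 0.120 × (√343 − √270) = 0.120 × (18.5203 − 16.4317) = 0.120 × 2.0886 = 0.25063 W/m².
Set 5.35 ln(C/416) = 0.25063: ln(C/416) = 0.25063/5.35 = 0.04685, so C = 416 × e^0.04685 = 416 × 1.04796 = 435.95 ppm.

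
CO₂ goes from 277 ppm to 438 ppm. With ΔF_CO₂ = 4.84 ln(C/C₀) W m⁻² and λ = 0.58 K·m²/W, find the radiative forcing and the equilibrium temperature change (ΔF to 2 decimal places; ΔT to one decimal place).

CO₂: 4.84 × ln(438/277) = 4.84 × ln(1.58123) = 4.84 × 0.45820 = 2.2177 W/m².
ΔT = λ ΔF = 0.58 × 2.22 = 1.2876 K.

ΔF = 2.22 W/m²; ΔT = 1.3 K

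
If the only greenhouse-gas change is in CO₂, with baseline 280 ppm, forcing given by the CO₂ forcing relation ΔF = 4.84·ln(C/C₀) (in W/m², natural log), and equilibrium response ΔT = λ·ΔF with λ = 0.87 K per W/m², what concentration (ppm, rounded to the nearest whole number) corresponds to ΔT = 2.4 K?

C ≈ 495 ppm

Required forcing: ΔF = ΔT/λ = 2.4/0.87 = 2.7586 W/m².
Then ln(C/280) = ΔF/4.84 = 2.7586/4.84 = 0.56996.
So C = 280 × e^0.56996 = 280 × 1.76820 = 495.10 ppm.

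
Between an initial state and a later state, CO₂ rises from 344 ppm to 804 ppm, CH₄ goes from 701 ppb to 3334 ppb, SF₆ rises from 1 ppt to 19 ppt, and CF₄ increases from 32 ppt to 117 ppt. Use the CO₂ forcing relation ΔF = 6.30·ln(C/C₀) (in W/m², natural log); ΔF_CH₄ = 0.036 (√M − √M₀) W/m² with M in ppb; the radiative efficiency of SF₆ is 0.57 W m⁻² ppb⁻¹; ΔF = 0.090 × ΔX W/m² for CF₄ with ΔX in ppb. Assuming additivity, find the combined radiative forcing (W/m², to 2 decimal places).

CO₂: 6.30 × ln(804/344) = 6.30 × ln(2.33721) = 6.30 × 0.84896 = 5.3484 W/m².
CH₄: 0.036 × (√3334 − √701) = 0.036 × (57.7408 − 26.4764) = 0.036 × 31.2644 = 1.1255 W/m².
SF₆: Δ = 19 − 1 = 18 ppt = 0.018 ppb; ΔF = 0.57 × 0.018 = 0.0103 W/m².
CF₄: Δ = 117 − 32 = 85 ppt = 0.085 ppb; ΔF = 0.090 × 0.085 = 0.0077 W/m².
Total ΔF = 5.3484 + 1.1255 + 0.0103 + 0.0077 = 6.4919 W/m².

ΔF = 6.49 W/m²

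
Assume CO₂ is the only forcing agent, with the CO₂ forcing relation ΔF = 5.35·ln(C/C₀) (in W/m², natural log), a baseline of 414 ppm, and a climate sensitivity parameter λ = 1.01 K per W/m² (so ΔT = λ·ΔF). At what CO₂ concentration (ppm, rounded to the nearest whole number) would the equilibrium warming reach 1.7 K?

Required forcing: ΔF = ΔT/λ = 1.7/1.01 = 1.6832 W/m².
Then ln(C/414) = ΔF/5.35 = 1.6832/5.35 = 0.31462.
So C = 414 × e^0.31462 = 414 × 1.36974 = 567.07 ppm.

C ≈ 567 ppm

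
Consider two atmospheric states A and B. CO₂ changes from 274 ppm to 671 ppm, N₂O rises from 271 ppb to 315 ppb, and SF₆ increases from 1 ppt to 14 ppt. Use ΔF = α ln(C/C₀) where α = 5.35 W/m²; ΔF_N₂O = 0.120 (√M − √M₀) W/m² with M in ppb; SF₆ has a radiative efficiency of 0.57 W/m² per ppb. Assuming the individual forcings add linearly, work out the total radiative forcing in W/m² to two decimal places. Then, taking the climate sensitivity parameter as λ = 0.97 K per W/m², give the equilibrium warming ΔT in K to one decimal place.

ΔF = 4.95 W/m²; ΔT = 4.8 K

CO₂: 5.35 × ln(671/274) = 5.35 × ln(2.44891) = 5.35 × 0.89564 = 4.7917 W/m².
N₂O: 0.120 × (√315 − √271) = 0.120 × (17.7482 − 16.4621) = 0.120 × 1.2861 = 0.1543 W/m².
SF₆: Δ = 14 − 1 = 13 ppt = 0.013 ppb; ΔF = 0.57 × 0.013 = 0.0074 W/m².
Total ΔF = 4.7917 + 0.1543 + 0.0074 = 4.9534 W/m².
ΔT = λ ΔF = 0.97 × 4.95 = 4.8015 K.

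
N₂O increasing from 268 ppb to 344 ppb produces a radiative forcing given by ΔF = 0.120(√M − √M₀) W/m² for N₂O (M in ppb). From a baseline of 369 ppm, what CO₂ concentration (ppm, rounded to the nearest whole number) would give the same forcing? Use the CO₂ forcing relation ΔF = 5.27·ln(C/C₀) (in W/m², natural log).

C ≈ 388 ppm

N₂O forcing: 0.120 × (√344 − √268) = 0.120 × (18.5472 − 16.3707) = 0.120 × 2.1765 = 0.26118 W/m².
Set 5.27 ln(C/369) = 0.26118: ln(C/369) = 0.26118/5.27 = 0.04956, so C = 369 × e^0.04956 = 369 × 1.05081 = 387.75 ppm.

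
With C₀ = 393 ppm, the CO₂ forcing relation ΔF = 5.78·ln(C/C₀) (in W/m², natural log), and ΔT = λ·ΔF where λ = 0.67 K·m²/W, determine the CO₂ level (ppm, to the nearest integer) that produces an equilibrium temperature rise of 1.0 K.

Required forcing: ΔF = ΔT/λ = 1.0/0.67 = 1.4925 W/m².
Then ln(C/393) = ΔF/5.78 = 1.4925/5.78 = 0.25822.
So C = 393 × e^0.25822 = 393 × 1.29462 = 508.79 ppm.

C ≈ 509 ppm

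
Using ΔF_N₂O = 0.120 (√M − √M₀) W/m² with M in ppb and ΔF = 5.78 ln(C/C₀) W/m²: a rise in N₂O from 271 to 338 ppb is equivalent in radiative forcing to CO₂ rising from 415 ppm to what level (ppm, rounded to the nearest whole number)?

N₂O forcing: 0.120 × (√338 − √271) = 0.120 × (18.3848 − 16.4621) = 0.120 × 1.9227 = 0.23072 W/m².
Set 5.78 ln(C/415) = 0.23072: ln(C/415) = 0.23072/5.78 = 0.03992, so C = 415 × e^0.03992 = 415 × 1.04073 = 431.90 ppm.

C ≈ 432 ppm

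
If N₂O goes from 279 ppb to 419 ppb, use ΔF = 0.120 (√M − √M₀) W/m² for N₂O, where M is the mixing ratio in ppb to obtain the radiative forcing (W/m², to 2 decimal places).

N₂O: 0.120 × (√419 − √279) = 0.120 × (20.4695 − 16.7033) = 0.120 × 3.7662 = 0.4519 W/m².

ΔF = 0.45 W/m²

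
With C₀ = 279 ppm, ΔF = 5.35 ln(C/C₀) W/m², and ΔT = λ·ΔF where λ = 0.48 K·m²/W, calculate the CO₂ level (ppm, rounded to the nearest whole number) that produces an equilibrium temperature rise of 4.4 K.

Required forcing: ΔF = ΔT/λ = 4.4/0.48 = 9.1667 W/m².
Then ln(C/279) = ΔF/5.35 = 9.1667/5.35 = 1.71340.
So C = 279 × e^1.71340 = 279 × 5.54779 = 1547.83 ppm.

C ≈ 1548 ppm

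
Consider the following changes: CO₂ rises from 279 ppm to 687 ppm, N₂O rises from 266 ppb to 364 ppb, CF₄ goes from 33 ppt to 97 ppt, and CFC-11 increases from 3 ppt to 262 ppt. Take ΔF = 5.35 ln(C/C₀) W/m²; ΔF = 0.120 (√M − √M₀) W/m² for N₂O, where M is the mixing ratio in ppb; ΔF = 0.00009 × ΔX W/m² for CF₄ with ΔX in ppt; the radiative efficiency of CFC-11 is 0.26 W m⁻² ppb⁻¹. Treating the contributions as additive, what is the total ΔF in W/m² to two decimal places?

CO₂: 5.35 × ln(687/279) = 5.35 × ln(2.46237) = 5.35 × 0.90112 = 4.8210 W/m².
N₂O: 0.120 × (√364 − √266) = 0.120 × (19.0788 − 16.3095) = 0.120 × 2.7693 = 0.3323 W/m².
CF₄: ΔF = 0.00009 × (97 − 33) = 0.00009 × 64 = 0.0058 W/m².
CFC-11: Δ = 262 − 3 = 259 ppt = 0.259 ppb; ΔF = 0.26 × 0.259 = 0.0673 W/m².
Total ΔF = 4.8210 + 0.3323 + 0.0058 + 0.0673 = 5.2264 W/m².

ΔF = 5.23 W/m²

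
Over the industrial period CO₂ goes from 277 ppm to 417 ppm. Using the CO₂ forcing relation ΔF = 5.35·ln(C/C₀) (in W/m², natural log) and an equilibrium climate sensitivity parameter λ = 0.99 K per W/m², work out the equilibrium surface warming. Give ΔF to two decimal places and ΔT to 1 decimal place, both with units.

CO₂: 5.35 × ln(417/277) = 5.35 × ln(1.50542) = 5.35 × 0.40907 = 2.1885 W/m².
ΔT = λ ΔF = 0.99 × 2.19 = 2.1681 K.

ΔF = 2.19 W/m²; ΔT = 2.2 K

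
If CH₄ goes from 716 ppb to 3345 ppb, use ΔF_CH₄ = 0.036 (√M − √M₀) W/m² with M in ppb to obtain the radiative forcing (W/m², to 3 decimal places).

ΔF = 1.119 W/m²

CH₄: 0.036 × (√3345 − √716) = 0.036 × (57.8360 − 26.7582) = 0.036 × 31.0778 = 1.1188 W/m².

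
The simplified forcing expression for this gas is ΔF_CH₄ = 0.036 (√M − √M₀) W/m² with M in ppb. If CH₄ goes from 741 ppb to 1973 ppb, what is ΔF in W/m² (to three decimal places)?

CH₄: 0.036 × (√1973 − √741) = 0.036 × (44.4185 − 27.2213) = 0.036 × 17.1972 = 0.6191 W/m².

ΔF = 0.619 W/m²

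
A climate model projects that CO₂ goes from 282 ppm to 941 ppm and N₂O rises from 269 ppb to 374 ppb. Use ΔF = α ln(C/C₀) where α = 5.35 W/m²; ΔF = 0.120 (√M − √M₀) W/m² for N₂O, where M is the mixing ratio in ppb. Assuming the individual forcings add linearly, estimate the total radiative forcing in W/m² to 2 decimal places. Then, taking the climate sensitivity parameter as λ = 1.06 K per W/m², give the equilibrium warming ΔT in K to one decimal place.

CO₂: 5.35 × ln(941/282) = 5.35 × ln(3.33688) = 5.35 × 1.20504 = 6.4470 W/m².
N₂O: 0.120 × (√374 − √269) = 0.120 × (19.3391 − 16.4012) = 0.120 × 2.9379 = 0.3525 W/m².
Total ΔF = 6.4470 + 0.3525 = 6.7995 W/m².
ΔT = λ ΔF = 1.06 × 6.80 = 7.2080 K.

ΔF = 6.80 W/m²; ΔT = 7.2 K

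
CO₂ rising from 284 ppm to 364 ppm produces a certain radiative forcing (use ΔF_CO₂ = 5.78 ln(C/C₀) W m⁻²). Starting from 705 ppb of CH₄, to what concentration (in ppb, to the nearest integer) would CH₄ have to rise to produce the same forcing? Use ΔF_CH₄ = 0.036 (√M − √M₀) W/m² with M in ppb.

CO₂ forcing: 5.78 × ln(364/284) = 5.78 × 0.248180 = 1.43448 W/m².
Set 0.036(√M − √705) = 1.43448: √M = 1.43448/0.036 + √705 = 39.8467 + 26.5518 = 66.3985.
M = (66.3985)² = 4408.76 ppb.

M ≈ 4409 ppb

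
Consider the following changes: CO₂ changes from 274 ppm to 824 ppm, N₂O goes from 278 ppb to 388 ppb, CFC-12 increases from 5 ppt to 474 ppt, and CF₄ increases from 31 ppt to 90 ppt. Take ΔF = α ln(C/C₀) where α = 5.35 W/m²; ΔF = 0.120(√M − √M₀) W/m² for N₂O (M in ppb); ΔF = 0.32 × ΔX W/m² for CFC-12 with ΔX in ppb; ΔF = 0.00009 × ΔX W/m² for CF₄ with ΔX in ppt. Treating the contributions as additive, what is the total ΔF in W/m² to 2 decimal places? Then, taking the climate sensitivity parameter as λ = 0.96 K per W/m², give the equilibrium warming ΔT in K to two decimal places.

ΔF = 6.41 W/m²; ΔT = 6.15 K

CO₂: 5.35 × ln(824/274) = 5.35 × ln(3.00730) = 5.35 × 1.10104 = 5.8906 W/m².
N₂O: 0.120 × (√388 − √278) = 0.120 × (19.6977 − 16.6733) = 0.120 × 3.0244 = 0.3629 W/m².
CFC-12: Δ = 474 − 5 = 469 ppt = 0.469 ppb; ΔF = 0.32 × 0.469 = 0.1501 W/m².
CF₄: ΔF = 0.00009 × (90 − 31) = 0.00009 × 59 = 0.0053 W/m².
Total ΔF = 5.8906 + 0.3629 + 0.1501 + 0.0053 = 6.4089 W/m².
ΔT = λ ΔF = 0.96 × 6.41 = 6.1536 K.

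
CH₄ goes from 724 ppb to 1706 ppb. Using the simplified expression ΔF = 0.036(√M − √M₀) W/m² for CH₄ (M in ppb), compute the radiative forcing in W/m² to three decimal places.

ΔF = 0.518 W/m²

CH₄: 0.036 × (√1706 − √724) = 0.036 × (41.3038 − 26.9072) = 0.036 × 14.3966 = 0.5183 W/m².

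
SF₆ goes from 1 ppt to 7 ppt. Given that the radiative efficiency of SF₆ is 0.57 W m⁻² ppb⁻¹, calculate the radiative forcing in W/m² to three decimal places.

ΔF = 0.003 W/m²

SF₆: Δ = 7 − 1 = 6 ppt = 0.006 ppb; ΔF = 0.57 × 0.006 = 0.0034 W/m².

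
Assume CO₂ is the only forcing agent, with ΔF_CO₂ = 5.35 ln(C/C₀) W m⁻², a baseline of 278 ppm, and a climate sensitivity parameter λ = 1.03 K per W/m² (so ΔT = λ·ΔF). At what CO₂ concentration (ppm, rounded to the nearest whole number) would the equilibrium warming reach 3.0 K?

Required forcing: ΔF = ΔT/λ = 3.0/1.03 = 2.9126 W/m².
Then ln(C/278) = ΔF/5.35 = 2.9126/5.35 = 0.54441.
So C = 278 × e^0.54441 = 278 × 1.72359 = 479.16 ppm.

C ≈ 479 ppm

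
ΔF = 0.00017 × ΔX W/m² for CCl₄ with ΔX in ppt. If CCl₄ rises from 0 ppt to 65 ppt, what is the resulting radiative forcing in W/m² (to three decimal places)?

CCl₄: ΔF = 0.00017 × (65 − 0) = 0.00017 × 65 = 0.0111 W/m².

ΔF = 0.011 W/m²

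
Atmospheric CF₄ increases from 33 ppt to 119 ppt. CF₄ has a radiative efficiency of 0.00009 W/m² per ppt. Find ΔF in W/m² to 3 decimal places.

ΔF = 0.008 W/m²

CF₄: ΔF = 0.00009 × (119 − 33) = 0.00009 × 86 = 0.0077 W/m².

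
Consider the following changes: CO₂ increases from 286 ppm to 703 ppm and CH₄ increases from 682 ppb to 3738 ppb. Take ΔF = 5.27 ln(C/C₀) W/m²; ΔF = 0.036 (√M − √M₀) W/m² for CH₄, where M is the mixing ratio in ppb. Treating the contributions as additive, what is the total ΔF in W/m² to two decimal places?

ΔF = 6.00 W/m²

CO₂: 5.27 × ln(703/286) = 5.27 × ln(2.45804) = 5.27 × 0.89936 = 4.7396 W/m².
CH₄: 0.036 × (√3738 − √682) = 0.036 × (61.1392 − 26.1151) = 0.036 × 35.0241 = 1.2609 W/m².
Total ΔF = 4.7396 + 1.2609 = 6.0005 W/m².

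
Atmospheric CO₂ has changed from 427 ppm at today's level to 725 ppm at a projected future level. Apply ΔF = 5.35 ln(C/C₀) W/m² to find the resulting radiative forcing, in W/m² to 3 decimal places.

CO₂: 5.35 × ln(725/427) = 5.35 × ln(1.69789) = 5.35 × 0.52939 = 2.8322 W/m².

ΔF = 2.832 W/m²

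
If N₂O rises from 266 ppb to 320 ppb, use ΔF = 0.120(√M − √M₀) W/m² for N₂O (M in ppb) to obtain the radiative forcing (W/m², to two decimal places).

ΔF = 0.19 W/m²

N₂O: 0.120 × (√320 − √266) = 0.120 × (17.8885 − 16.3095) = 0.120 × 1.5790 = 0.1895 W/m².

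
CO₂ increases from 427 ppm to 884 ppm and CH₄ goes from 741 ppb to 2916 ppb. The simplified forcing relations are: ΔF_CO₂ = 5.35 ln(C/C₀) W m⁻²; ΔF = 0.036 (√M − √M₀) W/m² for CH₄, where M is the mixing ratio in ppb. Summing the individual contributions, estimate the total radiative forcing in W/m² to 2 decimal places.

CO₂: 5.35 × ln(884/427) = 5.35 × ln(2.07026) = 5.35 × 0.72767 = 3.8930 W/m².
CH₄: 0.036 × (√2916 − √741) = 0.036 × (54.0000 − 27.2213) = 0.036 × 26.7787 = 0.9640 W/m².
Total ΔF = 3.8930 + 0.9640 = 4.8570 W/m².

ΔF = 4.86 W/m²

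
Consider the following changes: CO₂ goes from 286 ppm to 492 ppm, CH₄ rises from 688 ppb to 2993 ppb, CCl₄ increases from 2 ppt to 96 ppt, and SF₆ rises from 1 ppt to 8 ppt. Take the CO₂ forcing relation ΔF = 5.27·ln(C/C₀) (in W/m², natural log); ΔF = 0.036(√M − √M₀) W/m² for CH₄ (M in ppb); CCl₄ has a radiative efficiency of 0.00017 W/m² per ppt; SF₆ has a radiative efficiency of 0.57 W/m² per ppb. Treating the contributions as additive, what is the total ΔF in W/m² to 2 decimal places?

ΔF = 3.90 W/m²

CO₂: 5.27 × ln(492/286) = 5.27 × ln(1.72028) = 5.27 × 0.54249 = 2.8589 W/m².
CH₄: 0.036 × (√2993 − √688) = 0.036 × (54.7083 − 26.2298) = 0.036 × 28.4785 = 1.0252 W/m².
CCl₄: ΔF = 0.00017 × (96 − 2) = 0.00017 × 94 = 0.0160 W/m².
SF₆: Δ = 8 − 1 = 7 ppt = 0.007 ppb; ΔF = 0.57 × 0.007 = 0.0040 W/m².
Total ΔF = 2.8589 + 1.0252 + 0.0160 + 0.0040 = 3.9041 W/m².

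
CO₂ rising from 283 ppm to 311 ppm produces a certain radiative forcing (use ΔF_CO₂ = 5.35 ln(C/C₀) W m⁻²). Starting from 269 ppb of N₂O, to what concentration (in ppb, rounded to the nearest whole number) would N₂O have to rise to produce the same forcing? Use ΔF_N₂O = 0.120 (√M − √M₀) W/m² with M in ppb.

M ≈ 425 ppb

CO₂ forcing: 5.35 × ln(311/283) = 5.35 × 0.094346 = 0.50475 W/m².
Set 0.120(√M − √269) = 0.50475: √M = 0.50475/0.120 + √269 = 4.2063 + 16.4012 = 20.6075.
M = (20.6075)² = 424.67 ppb.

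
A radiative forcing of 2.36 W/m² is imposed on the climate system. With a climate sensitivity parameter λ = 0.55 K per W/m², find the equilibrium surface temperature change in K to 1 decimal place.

ΔT = 1.3 K

ΔT = λ ΔF = 0.55 × 2.36 = 1.2980 K.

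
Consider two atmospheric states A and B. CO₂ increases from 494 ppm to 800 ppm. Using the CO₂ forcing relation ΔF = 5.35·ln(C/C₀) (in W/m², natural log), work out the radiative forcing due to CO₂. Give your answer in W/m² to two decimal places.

CO₂ absorption bands are partially saturated, so forcing scales with the logarithm of the concentration ratio.
CO₂: 5.35 × ln(800/494) = 5.35 × ln(1.61943) = 5.35 × 0.48207 = 2.5791 W/m².

ΔF = 2.58 W/m²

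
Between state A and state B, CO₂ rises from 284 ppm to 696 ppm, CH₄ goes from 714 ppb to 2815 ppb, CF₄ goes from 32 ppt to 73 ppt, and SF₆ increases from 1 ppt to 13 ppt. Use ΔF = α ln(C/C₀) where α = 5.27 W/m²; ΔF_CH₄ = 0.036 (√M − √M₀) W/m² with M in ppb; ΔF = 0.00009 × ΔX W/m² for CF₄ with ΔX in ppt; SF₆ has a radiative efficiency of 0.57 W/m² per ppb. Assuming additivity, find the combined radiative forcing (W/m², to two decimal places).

CO₂: 5.27 × ln(696/284) = 5.27 × ln(2.45070) = 5.27 × 0.89637 = 4.7239 W/m².
CH₄: 0.036 × (√2815 − √714) = 0.036 × (53.0566 − 26.7208) = 0.036 × 26.3358 = 0.9481 W/m².
CF₄: ΔF = 0.00009 × (73 − 32) = 0.00009 × 41 = 0.0037 W/m².
SF₆: Δ = 13 − 1 = 12 ppt = 0.012 ppb; ΔF = 0.57 × 0.012 = 0.0068 W/m².
Total ΔF = 4.7239 + 0.9481 + 0.0037 + 0.0068 = 5.6825 W/m².

ΔF = 5.68 W/m²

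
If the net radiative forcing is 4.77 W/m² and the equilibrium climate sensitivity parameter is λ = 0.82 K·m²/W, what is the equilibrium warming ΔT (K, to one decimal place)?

ΔT = λ ΔF = 0.82 × 4.77 = 3.9114 K.

ΔT = 3.9 K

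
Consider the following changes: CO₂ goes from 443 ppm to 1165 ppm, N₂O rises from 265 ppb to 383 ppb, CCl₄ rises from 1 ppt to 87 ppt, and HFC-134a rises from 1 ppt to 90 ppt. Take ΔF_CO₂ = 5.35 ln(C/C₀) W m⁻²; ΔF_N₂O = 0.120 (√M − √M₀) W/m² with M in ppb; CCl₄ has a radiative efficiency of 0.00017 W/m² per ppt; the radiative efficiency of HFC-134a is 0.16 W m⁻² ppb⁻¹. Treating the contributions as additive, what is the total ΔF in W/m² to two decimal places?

ΔF = 5.60 W/m²

CO₂: 5.35 × ln(1165/443) = 5.35 × ln(2.62980) = 5.35 × 0.96691 = 5.1730 W/m².
N₂O: 0.120 × (√383 − √265) = 0.120 × (19.5704 − 16.2788) = 0.120 × 3.2916 = 0.3950 W/m².
CCl₄: ΔF = 0.00017 × (87 − 1) = 0.00017 × 86 = 0.0146 W/m².
HFC-134a: Δ = 90 − 1 = 89 ppt = 0.089 ppb; ΔF = 0.16 × 0.089 = 0.0142 W/m².
Total ΔF = 5.1730 + 0.3950 + 0.0146 + 0.0142 = 5.5968 W/m².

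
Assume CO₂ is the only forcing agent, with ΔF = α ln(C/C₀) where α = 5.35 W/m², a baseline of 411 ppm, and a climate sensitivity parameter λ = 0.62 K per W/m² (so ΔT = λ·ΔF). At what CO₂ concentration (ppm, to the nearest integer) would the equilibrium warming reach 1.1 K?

C ≈ 573 ppm

Required forcing: ΔF = ΔT/λ = 1.1/0.62 = 1.7742 W/m².
Then ln(C/411) = ΔF/5.35 = 1.7742/5.35 = 0.33163.
So C = 411 × e^0.33163 = 411 × 1.39324 = 572.62 ppm.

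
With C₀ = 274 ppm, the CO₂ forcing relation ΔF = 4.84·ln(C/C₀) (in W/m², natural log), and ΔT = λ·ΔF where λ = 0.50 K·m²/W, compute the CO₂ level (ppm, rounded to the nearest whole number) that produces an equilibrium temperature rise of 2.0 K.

C ≈ 626 ppm

Required forcing: ΔF = ΔT/λ = 2.0/0.50 = 4.0000 W/m².
Then ln(C/274) = ΔF/4.84 = 4.0000/4.84 = 0.82645.
So C = 274 × e^0.82645 = 274 × 2.28519 = 626.14 ppm.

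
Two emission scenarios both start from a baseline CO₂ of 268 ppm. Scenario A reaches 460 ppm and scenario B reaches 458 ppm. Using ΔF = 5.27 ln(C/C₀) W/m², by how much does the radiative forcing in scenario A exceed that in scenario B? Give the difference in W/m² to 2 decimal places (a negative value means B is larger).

ΔF_A = 5.27 ln(460/268) = 5.27 × 0.54024 = 2.8471 W/m².
ΔF_B = 5.27 ln(458/268) = 5.27 × 0.53588 = 2.8241 W/m².
Difference: 2.8471 − 2.8241 = 0.0230 W/m².

ΔF_A − ΔF_B = 0.02 W/m²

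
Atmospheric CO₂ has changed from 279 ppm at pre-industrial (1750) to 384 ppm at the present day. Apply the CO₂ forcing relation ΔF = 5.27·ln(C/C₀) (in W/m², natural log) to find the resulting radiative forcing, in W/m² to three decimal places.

CO₂: 5.27 × ln(384/279) = 5.27 × ln(1.37634) = 5.27 × 0.31943 = 1.6834 W/m².

ΔF = 1.683 W/m²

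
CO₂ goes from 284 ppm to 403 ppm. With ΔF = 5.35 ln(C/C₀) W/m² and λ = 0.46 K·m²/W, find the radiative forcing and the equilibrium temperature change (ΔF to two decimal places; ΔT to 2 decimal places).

ΔF = 1.87 W/m²; ΔT = 0.86 K

CO₂: 5.35 × ln(403/284) = 5.35 × ln(1.41901) = 5.35 × 0.34996 = 1.8723 W/m².
ΔT = λ ΔF = 0.46 × 1.87 = 0.8602 K.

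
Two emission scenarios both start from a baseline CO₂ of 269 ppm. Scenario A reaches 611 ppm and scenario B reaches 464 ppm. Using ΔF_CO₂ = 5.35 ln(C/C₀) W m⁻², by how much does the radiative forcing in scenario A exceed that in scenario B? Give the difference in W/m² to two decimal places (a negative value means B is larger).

ΔF_A = 5.35 ln(611/269) = 5.35 × 0.82039 = 4.3891 W/m².
ΔF_B = 5.35 ln(464/269) = 5.35 × 0.54517 = 2.9167 W/m².
Difference: 4.3891 − 2.9167 = 1.4724 W/m².

ΔF_A − ΔF_B = 1.47 W/m²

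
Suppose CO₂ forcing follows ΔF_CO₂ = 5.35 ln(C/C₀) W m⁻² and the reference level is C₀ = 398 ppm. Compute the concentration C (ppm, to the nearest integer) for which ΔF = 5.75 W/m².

C ≈ 1166 ppm

Set 5.35 ln(C/398) = 5.75, so ln(C/398) = 5.75/5.35 = 1.07477.
Then C/398 = e^1.07477 = 2.92932, giving C = 398 × 2.92932 = 1165.87 ppm.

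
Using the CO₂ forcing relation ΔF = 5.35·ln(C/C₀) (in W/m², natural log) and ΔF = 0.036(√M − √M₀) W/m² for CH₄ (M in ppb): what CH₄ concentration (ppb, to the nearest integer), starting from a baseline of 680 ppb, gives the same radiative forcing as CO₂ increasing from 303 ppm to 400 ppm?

M ≈ 4536 ppb

CO₂ forcing: 5.35 × ln(400/303) = 5.35 × 0.277732 = 1.48587 W/m².
Set 0.036(√M − √680) = 1.48587: √M = 1.48587/0.036 + √680 = 41.2742 + 26.0768 = 67.3510.
M = (67.3510)² = 4536.16 ppb.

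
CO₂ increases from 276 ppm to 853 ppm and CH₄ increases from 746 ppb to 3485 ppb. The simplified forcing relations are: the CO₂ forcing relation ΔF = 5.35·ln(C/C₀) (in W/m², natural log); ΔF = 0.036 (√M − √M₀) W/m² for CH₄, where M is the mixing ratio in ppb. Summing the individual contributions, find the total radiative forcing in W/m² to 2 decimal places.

ΔF = 7.18 W/m²

CO₂: 5.35 × ln(853/276) = 5.35 × ln(3.09058) = 5.35 × 1.12836 = 6.0367 W/m².
CH₄: 0.036 × (√3485 − √746) = 0.036 × (59.0339 − 27.3130) = 0.036 × 31.7209 = 1.1420 W/m².
Total ΔF = 6.0367 + 1.1420 = 7.1787 W/m².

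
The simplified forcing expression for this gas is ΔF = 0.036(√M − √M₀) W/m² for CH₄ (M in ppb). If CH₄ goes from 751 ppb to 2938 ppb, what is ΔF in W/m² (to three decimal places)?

CH₄: 0.036 × (√2938 − √751) = 0.036 × (54.2033 − 27.4044) = 0.036 × 26.7989 = 0.9648 W/m².

ΔF = 0.965 W/m²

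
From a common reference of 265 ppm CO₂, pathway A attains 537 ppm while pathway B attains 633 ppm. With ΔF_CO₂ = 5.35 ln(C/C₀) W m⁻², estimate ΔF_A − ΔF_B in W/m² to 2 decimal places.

ΔF_A − ΔF_B = -0.88 W/m²

ΔF_A = 5.35 ln(537/265) = 5.35 × 0.70627 = 3.7785 W/m².
ΔF_B = 5.35 ln(633/265) = 5.35 × 0.87074 = 4.6585 W/m².
Difference: 3.7785 − 4.6585 = -0.8800 W/m².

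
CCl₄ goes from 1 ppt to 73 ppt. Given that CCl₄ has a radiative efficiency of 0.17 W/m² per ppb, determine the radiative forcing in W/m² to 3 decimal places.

CCl₄: Δ = 73 − 1 = 72 ppt = 0.072 ppb; ΔF = 0.17 × 0.072 = 0.0122 W/m².

ΔF = 0.012 W/m²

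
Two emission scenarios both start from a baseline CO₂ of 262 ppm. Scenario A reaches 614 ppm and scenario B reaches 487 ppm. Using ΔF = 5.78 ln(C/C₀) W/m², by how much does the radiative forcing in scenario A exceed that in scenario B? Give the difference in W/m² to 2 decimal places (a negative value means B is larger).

ΔF_A = 5.78 ln(614/262) = 5.78 × 0.85165 = 4.9225 W/m².
ΔF_B = 5.78 ln(487/262) = 5.78 × 0.61992 = 3.5831 W/m².
Difference: 4.9225 − 3.5831 = 1.3394 W/m².

ΔF_A − ΔF_B = 1.34 W/m²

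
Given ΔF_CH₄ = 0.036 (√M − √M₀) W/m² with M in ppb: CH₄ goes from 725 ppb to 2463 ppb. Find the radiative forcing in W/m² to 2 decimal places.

ΔF = 0.82 W/m²

CH₄: 0.036 × (√2463 − √725) = 0.036 × (49.6286 − 26.9258) = 0.036 × 22.7028 = 0.8173 W/m².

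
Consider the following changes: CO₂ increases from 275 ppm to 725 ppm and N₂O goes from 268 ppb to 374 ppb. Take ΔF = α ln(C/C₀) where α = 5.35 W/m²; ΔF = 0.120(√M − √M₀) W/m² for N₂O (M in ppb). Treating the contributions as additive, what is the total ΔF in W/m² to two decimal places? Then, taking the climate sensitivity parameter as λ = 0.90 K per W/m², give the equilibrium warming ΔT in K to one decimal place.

ΔF = 5.54 W/m²; ΔT = 5.0 K

CO₂: 5.35 × ln(725/275) = 5.35 × ln(2.63636) = 5.35 × 0.96940 = 5.1863 W/m².
N₂O: 0.120 × (√374 − √268) = 0.120 × (19.3391 − 16.3707) = 0.120 × 2.9684 = 0.3562 W/m².
Total ΔF = 5.1863 + 0.3562 = 5.5425 W/m².
ΔT = λ ΔF = 0.90 × 5.54 = 4.9860 K.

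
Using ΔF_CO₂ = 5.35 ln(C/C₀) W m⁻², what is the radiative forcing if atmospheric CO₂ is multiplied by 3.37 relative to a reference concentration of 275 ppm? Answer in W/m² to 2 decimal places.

Because the forcing depends only on the ratio C/C₀, the initial concentration does not enter.
ΔF = 5.35 × ln(3.37) = 5.35 × 1.21491 = 6.4998 W/m².

ΔF = 6.50 W/m²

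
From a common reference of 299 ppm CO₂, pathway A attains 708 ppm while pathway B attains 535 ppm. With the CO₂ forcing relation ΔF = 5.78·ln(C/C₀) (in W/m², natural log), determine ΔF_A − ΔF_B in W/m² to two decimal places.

ΔF_A − ΔF_B = 1.62 W/m²

ΔF_A = 5.78 ln(708/299) = 5.78 × 0.86200 = 4.9824 W/m².
ΔF_B = 5.78 ln(535/299) = 5.78 × 0.58182 = 3.3629 W/m².
Difference: 4.9824 − 3.3629 = 1.6195 W/m².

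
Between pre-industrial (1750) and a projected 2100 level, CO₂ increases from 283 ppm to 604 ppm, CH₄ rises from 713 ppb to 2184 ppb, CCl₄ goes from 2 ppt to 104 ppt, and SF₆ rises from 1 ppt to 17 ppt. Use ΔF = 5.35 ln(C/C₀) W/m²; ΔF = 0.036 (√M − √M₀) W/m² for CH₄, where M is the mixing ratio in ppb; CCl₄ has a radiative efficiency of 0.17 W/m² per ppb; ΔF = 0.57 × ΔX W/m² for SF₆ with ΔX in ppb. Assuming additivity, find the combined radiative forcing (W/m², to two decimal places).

CO₂: 5.35 × ln(604/283) = 5.35 × ln(2.13428) = 5.35 × 0.75813 = 4.0560 W/m².
CH₄: 0.036 × (√2184 − √713) = 0.036 × (46.7333 − 26.7021) = 0.036 × 20.0312 = 0.7211 W/m².
CCl₄: Δ = 104 − 2 = 102 ppt = 0.102 ppb; ΔF = 0.17 × 0.102 = 0.0173 W/m².
SF₆: Δ = 17 − 1 = 16 ppt = 0.016 ppb; ΔF = 0.57 × 0.016 = 0.0091 W/m².
Total ΔF = 4.0560 + 0.7211 + 0.0173 + 0.0091 = 4.8035 W/m².

ΔF = 4.80 W/m²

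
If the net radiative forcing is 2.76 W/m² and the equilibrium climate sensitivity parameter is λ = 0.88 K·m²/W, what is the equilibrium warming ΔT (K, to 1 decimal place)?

ΔT = λ ΔF = 0.88 × 2.76 = 2.4288 K.

ΔT = 2.4 K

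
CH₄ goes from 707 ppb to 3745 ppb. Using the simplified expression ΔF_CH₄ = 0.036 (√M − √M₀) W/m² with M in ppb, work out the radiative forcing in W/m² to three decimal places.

ΔF = 1.246 W/m²

CH₄: 0.036 × (√3745 − √707) = 0.036 × (61.1964 − 26.5895) = 0.036 × 34.6069 = 1.2458 W/m².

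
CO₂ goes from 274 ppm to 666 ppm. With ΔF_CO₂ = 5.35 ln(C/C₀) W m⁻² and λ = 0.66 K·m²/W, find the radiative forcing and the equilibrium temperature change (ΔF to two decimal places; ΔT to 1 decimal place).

ΔF = 4.75 W/m²; ΔT = 3.1 K

CO₂: 5.35 × ln(666/274) = 5.35 × ln(2.43066) = 5.35 × 0.88816 = 4.7517 W/m².
ΔT = λ ΔF = 0.66 × 4.75 = 3.1350 K.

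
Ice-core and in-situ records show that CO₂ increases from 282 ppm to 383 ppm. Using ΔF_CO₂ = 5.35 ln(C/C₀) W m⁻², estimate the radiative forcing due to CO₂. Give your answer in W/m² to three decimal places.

CO₂ absorption bands are partially saturated, so forcing scales with the logarithm of the concentration ratio.
CO₂: 5.35 × ln(383/282) = 5.35 × ln(1.35816) = 5.35 × 0.30613 = 1.6378 W/m².

ΔF = 1.638 W/m²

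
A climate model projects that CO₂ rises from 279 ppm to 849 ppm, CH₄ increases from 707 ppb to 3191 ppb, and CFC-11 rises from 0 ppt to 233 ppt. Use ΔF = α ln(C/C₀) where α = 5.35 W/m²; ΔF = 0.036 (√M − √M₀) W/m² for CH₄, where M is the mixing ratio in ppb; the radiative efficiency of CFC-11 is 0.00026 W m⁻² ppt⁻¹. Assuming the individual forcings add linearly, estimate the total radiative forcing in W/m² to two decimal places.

CO₂: 5.35 × ln(849/279) = 5.35 × ln(3.04301) = 5.35 × 1.11285 = 5.9537 W/m².
CH₄: 0.036 × (√3191 − √707) = 0.036 × (56.4889 − 26.5895) = 0.036 × 29.8994 = 1.0764 W/m².
CFC-11: ΔF = 0.00026 × (233 − 0) = 0.00026 × 233 = 0.0606 W/m².
Total ΔF = 5.9537 + 1.0764 + 0.0606 = 7.0907 W/m².

ΔF = 7.09 W/m²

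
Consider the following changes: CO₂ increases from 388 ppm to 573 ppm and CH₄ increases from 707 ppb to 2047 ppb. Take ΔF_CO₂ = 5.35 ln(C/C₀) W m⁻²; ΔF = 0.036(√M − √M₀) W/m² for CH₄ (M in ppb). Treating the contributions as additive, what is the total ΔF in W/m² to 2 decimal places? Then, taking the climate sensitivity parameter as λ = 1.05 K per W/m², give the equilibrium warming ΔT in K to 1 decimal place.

ΔF = 2.76 W/m²; ΔT = 2.9 K

CO₂: 5.35 × ln(573/388) = 5.35 × ln(1.47680) = 5.35 × 0.38988 = 2.0859 W/m².
CH₄: 0.036 × (√2047 − √707) = 0.036 × (45.2438 − 26.5895) = 0.036 × 18.6543 = 0.6716 W/m².
Total ΔF = 2.0859 + 0.6716 = 2.7575 W/m².
ΔT = λ ΔF = 1.05 × 2.76 = 2.8980 K.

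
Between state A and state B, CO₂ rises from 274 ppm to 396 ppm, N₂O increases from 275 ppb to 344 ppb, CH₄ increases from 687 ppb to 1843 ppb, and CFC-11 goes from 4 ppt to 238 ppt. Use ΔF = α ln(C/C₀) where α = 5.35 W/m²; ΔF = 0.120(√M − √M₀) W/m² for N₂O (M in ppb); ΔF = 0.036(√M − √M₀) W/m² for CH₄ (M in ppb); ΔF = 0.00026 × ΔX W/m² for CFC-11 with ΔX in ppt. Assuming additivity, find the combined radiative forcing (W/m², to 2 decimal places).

ΔF = 2.87 W/m²

CO₂: 5.35 × ln(396/274) = 5.35 × ln(1.44526) = 5.35 × 0.36829 = 1.9704 W/m².
N₂O: 0.120 × (√344 − √275) = 0.120 × (18.5472 − 16.5831) = 0.120 × 1.9641 = 0.2357 W/m².
CH₄: 0.036 × (√1843 − √687) = 0.036 × (42.9302 − 26.2107) = 0.036 × 16.7195 = 0.6019 W/m².
CFC-11: ΔF = 0.00026 × (238 − 4) = 0.00026 × 234 = 0.0608 W/m².
Total ΔF = 1.9704 + 0.2357 + 0.6019 + 0.0608 = 2.8688 W/m².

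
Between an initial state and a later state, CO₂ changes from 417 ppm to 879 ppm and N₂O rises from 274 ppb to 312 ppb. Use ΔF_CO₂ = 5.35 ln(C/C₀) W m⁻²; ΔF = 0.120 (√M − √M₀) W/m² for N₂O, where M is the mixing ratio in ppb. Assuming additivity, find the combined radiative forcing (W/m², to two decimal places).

CO₂: 5.35 × ln(879/417) = 5.35 × ln(2.10791) = 5.35 × 0.74570 = 3.9895 W/m².
N₂O: 0.120 × (√312 − √274) = 0.120 × (17.6635 − 16.5529) = 0.120 × 1.1106 = 0.1333 W/m².
Total ΔF = 3.9895 + 0.1333 = 4.1228 W/m².

ΔF = 4.12 W/m²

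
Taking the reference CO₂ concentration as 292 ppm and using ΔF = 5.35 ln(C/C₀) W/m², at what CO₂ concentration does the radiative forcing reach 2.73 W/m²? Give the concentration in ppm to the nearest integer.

C ≈ 486 ppm

Set 5.35 ln(C/292) = 2.73, so ln(C/292) = 2.73/5.35 = 0.51028.
Then C/292 = e^0.51028 = 1.66576, giving C = 292 × 1.66576 = 486.40 ppm.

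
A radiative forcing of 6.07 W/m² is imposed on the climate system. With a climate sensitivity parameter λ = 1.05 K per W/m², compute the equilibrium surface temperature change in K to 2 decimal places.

ΔT = λ ΔF = 1.05 × 6.07 = 6.3735 K.

ΔT = 6.37 K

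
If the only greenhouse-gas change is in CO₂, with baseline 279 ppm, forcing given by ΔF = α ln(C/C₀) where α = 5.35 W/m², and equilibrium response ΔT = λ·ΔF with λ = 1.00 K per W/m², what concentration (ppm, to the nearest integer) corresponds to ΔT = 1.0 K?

Required forcing: ΔF = ΔT/λ = 1.0/1.00 = 1.0000 W/m².
Then ln(C/279) = ΔF/5.35 = 1.0000/5.35 = 0.18692.
So C = 279 × e^0.18692 = 279 × 1.20553 = 336.34 ppm.

C ≈ 336 ppm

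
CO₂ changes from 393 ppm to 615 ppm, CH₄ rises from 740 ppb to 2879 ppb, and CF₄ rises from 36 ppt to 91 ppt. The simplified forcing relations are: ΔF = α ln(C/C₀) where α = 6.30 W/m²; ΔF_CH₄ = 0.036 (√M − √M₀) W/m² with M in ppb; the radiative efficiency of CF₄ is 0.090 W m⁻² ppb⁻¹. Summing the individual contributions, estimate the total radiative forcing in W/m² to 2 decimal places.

ΔF = 3.78 W/m²

CO₂: 6.30 × ln(615/393) = 6.30 × ln(1.56489) = 6.30 × 0.44782 = 2.8213 W/m².
CH₄: 0.036 × (√2879 − √740) = 0.036 × (53.6563 − 27.2029) = 0.036 × 26.4534 = 0.9523 W/m².
CF₄: Δ = 91 − 36 = 55 ppt = 0.055 ppb; ΔF = 0.090 × 0.055 = 0.0050 W/m².
Total ΔF = 2.8213 + 0.9523 + 0.0050 = 3.7786 W/m².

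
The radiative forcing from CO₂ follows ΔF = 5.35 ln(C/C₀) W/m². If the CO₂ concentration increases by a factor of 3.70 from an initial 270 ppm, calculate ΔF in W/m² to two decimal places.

ΔF = 5.35 × ln(3.70) = 5.35 × 1.30833 = 6.9996 W/m².

ΔF = 7.00 W/m²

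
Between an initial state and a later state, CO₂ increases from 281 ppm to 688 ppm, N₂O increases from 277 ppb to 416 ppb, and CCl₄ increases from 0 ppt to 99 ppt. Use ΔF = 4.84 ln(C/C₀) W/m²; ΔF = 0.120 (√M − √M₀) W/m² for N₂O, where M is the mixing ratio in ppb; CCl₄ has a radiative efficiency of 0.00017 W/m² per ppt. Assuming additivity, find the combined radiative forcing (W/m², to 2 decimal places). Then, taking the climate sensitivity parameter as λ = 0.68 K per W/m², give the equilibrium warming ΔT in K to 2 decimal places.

CO₂: 4.84 × ln(688/281) = 4.84 × ln(2.44840) = 4.84 × 0.89543 = 4.3339 W/m².
N₂O: 0.120 × (√416 − √277) = 0.120 × (20.3961 − 16.6433) = 0.120 × 3.7528 = 0.4503 W/m².
CCl₄: ΔF = 0.00017 × (99 − 0) = 0.00017 × 99 = 0.0168 W/m².
Total ΔF = 4.3339 + 0.4503 + 0.0168 = 4.8010 W/m².
ΔT = λ ΔF = 0.68 × 4.80 = 3.2640 K.

ΔF = 4.80 W/m²; ΔT = 3.26 K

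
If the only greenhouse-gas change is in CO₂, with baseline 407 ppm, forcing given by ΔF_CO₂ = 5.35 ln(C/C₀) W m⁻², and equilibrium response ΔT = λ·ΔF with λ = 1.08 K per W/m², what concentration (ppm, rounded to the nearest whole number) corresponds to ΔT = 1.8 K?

Required forcing: ΔF = ΔT/λ = 1.8/1.08 = 1.6667 W/m².
Then ln(C/407) = ΔF/5.35 = 1.6667/5.35 = 0.31153.
So C = 407 × e^0.31153 = 407 × 1.36551 = 555.76 ppm.

C ≈ 556 ppm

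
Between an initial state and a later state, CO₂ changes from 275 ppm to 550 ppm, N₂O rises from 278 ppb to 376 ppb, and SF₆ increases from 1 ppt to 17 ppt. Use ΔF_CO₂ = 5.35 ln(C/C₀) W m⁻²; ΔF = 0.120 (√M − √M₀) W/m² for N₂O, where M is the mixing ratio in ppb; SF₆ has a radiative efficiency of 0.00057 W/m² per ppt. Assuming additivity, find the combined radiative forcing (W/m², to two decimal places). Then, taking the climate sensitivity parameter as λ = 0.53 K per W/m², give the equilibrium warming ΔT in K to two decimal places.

ΔF = 4.04 W/m²; ΔT = 2.14 K

CO₂: 5.35 × ln(550/275) = 5.35 × ln(2.00000) = 5.35 × 0.69315 = 3.7084 W/m².
N₂O: 0.120 × (√376 − √278) = 0.120 × (19.3907 − 16.6733) = 0.120 × 2.7174 = 0.3261 W/m².
SF₆: ΔF = 0.00057 × (17 − 1) = 0.00057 × 16 = 0.0091 W/m².
Total ΔF = 3.7084 + 0.3261 + 0.0091 = 4.0436 W/m².
ΔT = λ ΔF = 0.53 × 4.04 = 2.1412 K.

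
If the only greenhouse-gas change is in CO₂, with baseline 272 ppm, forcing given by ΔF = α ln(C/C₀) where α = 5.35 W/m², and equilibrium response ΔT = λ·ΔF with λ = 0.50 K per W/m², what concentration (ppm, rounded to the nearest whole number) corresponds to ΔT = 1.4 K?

C ≈ 459 ppm

Required forcing: ΔF = ΔT/λ = 1.4/0.50 = 2.8000 W/m².
Then ln(C/272) = ΔF/5.35 = 2.8000/5.35 = 0.52336.
So C = 272 × e^0.52336 = 272 × 1.68769 = 459.05 ppm.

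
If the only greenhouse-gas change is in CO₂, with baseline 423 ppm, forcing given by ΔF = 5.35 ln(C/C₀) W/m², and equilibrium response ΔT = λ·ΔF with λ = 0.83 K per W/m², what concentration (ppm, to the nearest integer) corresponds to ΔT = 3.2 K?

Required forcing: ΔF = ΔT/λ = 3.2/0.83 = 3.8554 W/m².
Then ln(C/423) = ΔF/5.35 = 3.8554/5.35 = 0.72064.
So C = 423 × e^0.72064 = 423 × 2.05575 = 869.58 ppm.

C ≈ 870 ppm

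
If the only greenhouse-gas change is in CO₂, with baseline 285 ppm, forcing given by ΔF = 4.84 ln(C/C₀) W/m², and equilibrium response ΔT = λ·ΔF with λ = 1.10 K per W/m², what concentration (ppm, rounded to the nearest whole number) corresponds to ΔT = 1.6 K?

Required forcing: ΔF = ΔT/λ = 1.6/1.10 = 1.4545 W/m².
Then ln(C/285) = ΔF/4.84 = 1.4545/4.84 = 0.30052.
So C = 285 × e^0.30052 = 285 × 1.35056 = 384.91 ppm.

C ≈ 385 ppm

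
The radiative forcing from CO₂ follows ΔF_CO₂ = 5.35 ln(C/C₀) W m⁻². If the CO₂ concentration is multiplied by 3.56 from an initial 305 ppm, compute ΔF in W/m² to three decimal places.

ΔF = 6.793 W/m²

Because the forcing depends only on the ratio C/C₀, the initial concentration does not enter.
ΔF = 5.35 × ln(3.56) = 5.35 × 1.26976 = 6.7932 W/m².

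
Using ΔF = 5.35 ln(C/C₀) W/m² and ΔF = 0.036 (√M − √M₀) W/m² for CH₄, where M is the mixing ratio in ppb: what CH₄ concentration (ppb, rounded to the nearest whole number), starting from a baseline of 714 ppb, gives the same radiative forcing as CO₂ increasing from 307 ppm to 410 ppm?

CO₂ forcing: 5.35 × ln(410/307) = 5.35 × 0.289309 = 1.54780 W/m².
Set 0.036(√M − √714) = 1.54780: √M = 1.54780/0.036 + √714 = 42.9944 + 26.7208 = 69.7152.
M = (69.7152)² = 4860.21 ppb.

M ≈ 4860 ppb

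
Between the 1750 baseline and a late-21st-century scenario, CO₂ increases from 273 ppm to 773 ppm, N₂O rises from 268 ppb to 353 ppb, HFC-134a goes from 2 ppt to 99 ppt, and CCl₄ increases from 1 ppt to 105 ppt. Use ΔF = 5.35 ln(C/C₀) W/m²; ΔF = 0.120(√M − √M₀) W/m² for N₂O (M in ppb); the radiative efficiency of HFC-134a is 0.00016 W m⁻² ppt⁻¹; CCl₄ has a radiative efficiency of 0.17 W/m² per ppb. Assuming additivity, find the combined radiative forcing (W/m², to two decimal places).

ΔF = 5.89 W/m²

CO₂: 5.35 × ln(773/273) = 5.35 × ln(2.83150) = 5.35 × 1.04081 = 5.5683 W/m².
N₂O: 0.120 × (√353 − √268) = 0.120 × (18.7883 − 16.3707) = 0.120 × 2.4176 = 0.2901 W/m².
HFC-134a: ΔF = 0.00016 × (99 − 2) = 0.00016 × 97 = 0.0155 W/m².
CCl₄: Δ = 105 − 1 = 104 ppt = 0.104 ppb; ΔF = 0.17 × 0.104 = 0.0177 W/m².
Total ΔF = 5.5683 + 0.2901 + 0.0155 + 0.0177 = 5.8916 W/m².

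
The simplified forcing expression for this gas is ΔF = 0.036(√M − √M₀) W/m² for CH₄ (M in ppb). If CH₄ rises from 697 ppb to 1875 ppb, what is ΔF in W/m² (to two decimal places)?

ΔF = 0.61 W/m²

CH₄: 0.036 × (√1875 − √697) = 0.036 × (43.3013 − 26.4008) = 0.036 × 16.9005 = 0.6084 W/m².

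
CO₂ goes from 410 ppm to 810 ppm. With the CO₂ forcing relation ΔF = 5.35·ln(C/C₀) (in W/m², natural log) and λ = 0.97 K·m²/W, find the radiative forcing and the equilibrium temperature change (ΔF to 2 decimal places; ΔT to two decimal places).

ΔF = 3.64 W/m²; ΔT = 3.53 K

CO₂: 5.35 × ln(810/410) = 5.35 × ln(1.97561) = 5.35 × 0.68088 = 3.6427 W/m².
ΔT = λ ΔF = 0.97 × 3.64 = 3.5308 K.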